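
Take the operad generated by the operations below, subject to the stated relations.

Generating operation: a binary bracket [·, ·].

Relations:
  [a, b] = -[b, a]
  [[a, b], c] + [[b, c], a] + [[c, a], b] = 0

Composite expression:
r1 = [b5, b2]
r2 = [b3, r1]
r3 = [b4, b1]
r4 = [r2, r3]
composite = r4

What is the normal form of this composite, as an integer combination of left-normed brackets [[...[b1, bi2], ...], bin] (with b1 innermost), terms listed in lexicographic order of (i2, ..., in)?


Antisymmetry and Jacobi reduce to b1-anchored left-normed brackets.
Composite bracket: [[b3, [b5, b2]], [b4, b1]]
Expanding via [a, b] = ab - ba: 16 signed words (2^4 = 16).
Collect the words opening with b1:
  word b1b4b2b5b3 has sign +1, contributing +[[[[b1, b4], b2], b5], b3]
  word b1b4b3b2b5 has sign -1, contributing -[[[[b1, b4], b3], b2], b5]
  word b1b4b3b5b2 has sign +1, contributing +[[[[b1, b4], b3], b5], b2]
  word b1b4b5b2b3 has sign -1, contributing -[[[[b1, b4], b5], b2], b3]

[[[[b1, b4], b2], b5], b3] - [[[[b1, b4], b3], b2], b5] + [[[[b1, b4], b3], b5], b2] - [[[[b1, b4], b5], b2], b3]


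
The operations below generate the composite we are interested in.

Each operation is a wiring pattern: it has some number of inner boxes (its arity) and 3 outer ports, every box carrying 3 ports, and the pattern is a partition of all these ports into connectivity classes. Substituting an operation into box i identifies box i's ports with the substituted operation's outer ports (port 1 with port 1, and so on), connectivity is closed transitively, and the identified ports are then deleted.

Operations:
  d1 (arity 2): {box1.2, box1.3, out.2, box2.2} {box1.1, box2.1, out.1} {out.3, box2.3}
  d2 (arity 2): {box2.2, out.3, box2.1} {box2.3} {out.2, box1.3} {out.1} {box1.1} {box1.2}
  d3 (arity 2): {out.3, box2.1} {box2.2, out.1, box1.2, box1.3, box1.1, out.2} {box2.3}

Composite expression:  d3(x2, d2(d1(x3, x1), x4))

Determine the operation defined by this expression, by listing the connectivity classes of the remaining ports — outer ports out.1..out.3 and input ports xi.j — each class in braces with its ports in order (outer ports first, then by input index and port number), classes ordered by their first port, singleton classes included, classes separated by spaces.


Reachability decides: close wires over d3-identified ports.
stage d1: inputs (x3, x1), connectivity {out.1, x1.1, x3.1} {out.2, x1.2, x3.2, x3.3} {out.3, x1.3}, out.j its boundary
stage d2: inputs (x3, x1, x4), connectivity {out.1} {out.2, x1.3} {out.3, x4.1, x4.2} {x1.1, x3.1} {x1.2, x3.2, x3.3} {x4.3}, out.j its boundary
stage d3: inputs (x2, x3, x1, x4), connectivity {out.1, out.2, x1.3, x2.1, x2.2, x2.3} {out.3} {x1.1, x3.1} {x1.2, x3.2, x3.3} {x4.1, x4.2} {x4.3}, out.j its boundary

{out.1, out.2, x1.3, x2.1, x2.2, x2.3} {out.3} {x1.1, x3.1} {x1.2, x3.2, x3.3} {x4.1, x4.2} {x4.3}


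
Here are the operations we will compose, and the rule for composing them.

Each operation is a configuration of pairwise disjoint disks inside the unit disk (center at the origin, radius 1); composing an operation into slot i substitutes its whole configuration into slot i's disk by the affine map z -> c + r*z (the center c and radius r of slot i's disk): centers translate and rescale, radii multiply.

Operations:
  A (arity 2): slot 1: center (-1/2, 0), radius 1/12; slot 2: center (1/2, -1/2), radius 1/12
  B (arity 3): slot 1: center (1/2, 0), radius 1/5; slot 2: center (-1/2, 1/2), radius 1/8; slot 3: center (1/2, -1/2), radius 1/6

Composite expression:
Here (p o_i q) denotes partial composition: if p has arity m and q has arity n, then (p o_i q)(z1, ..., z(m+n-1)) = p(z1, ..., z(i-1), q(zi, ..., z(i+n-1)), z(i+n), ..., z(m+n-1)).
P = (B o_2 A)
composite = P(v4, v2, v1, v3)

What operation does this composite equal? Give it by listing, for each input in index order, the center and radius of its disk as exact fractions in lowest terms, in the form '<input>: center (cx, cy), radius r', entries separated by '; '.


v1: center (-7/16, 7/16), radius 1/96; v2: center (-9/16, 1/2), radius 1/96; v3: center (1/2, -1/2), radius 1/6; v4: center (1/2, 0), radius 1/5


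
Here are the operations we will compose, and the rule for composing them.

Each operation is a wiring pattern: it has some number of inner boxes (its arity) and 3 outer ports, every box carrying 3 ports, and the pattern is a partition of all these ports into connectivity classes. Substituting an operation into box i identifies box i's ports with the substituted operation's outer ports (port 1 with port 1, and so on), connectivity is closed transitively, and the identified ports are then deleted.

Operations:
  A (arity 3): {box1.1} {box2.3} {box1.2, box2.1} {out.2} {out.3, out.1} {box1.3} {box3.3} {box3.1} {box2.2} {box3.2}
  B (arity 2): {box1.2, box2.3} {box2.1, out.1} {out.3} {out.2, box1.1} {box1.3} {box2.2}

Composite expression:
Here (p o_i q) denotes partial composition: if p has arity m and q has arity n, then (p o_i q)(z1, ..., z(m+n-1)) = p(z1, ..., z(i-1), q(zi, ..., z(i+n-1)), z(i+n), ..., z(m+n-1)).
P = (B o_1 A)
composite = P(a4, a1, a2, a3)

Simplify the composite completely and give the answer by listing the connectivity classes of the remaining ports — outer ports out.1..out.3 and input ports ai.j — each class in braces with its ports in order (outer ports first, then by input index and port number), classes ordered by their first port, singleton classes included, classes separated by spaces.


Treat the ports identified at B as solder joints: merge, then drop.
the subtree at A composes to {out.1, out.3} {out.2} {a1.1, a4.2} {a1.2} {a1.3} {a2.1} {a2.2} {a2.3} {a4.1} {a4.3} on (a4, a1, a2); out.j = own outer ports
the subtree at B composes to {out.1, a3.1} {out.2} {out.3} {a1.1, a4.2} {a1.2} {a1.3} {a2.1} {a2.2} {a2.3} {a3.2} {a3.3} {a4.1} {a4.3} on (a4, a1, a2, a3); out.j = own outer ports

{out.1, a3.1} {out.2} {out.3} {a1.1, a4.2} {a1.2} {a1.3} {a2.1} {a2.2} {a2.3} {a3.2} {a3.3} {a4.1} {a4.3}


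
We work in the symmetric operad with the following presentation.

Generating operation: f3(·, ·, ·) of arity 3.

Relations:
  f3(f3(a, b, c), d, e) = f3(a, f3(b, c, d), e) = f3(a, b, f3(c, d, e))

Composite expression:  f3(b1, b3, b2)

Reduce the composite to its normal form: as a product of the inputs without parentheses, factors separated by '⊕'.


Under associativity of f3, the answer is the b's in reading order.
f3(b1, b3, b2) flattens to b1 ⊕ b3 ⊕ b2

b1 ⊕ b3 ⊕ b2


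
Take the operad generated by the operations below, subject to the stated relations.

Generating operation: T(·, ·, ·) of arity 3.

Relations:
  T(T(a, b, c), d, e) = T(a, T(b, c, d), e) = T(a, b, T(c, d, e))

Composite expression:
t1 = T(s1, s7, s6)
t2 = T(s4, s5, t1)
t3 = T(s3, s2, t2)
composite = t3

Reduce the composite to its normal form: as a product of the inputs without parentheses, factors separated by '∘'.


s3 ∘ s2 ∘ s4 ∘ s5 ∘ s1 ∘ s7 ∘ s6

Associativity of T dissolves the nesting; only the s-input order survives.
T(s1, s7, s6) unparenthesizes to s1 ∘ s7 ∘ s6
T(s4, s5, T(s1, s7, s6)) unparenthesizes to s4 ∘ s5 ∘ s1 ∘ s7 ∘ s6
T(s3, s2, T(s4, s5, T(s1, s7, s6))) unparenthesizes to s3 ∘ s2 ∘ s4 ∘ s5 ∘ s1 ∘ s7 ∘ s6


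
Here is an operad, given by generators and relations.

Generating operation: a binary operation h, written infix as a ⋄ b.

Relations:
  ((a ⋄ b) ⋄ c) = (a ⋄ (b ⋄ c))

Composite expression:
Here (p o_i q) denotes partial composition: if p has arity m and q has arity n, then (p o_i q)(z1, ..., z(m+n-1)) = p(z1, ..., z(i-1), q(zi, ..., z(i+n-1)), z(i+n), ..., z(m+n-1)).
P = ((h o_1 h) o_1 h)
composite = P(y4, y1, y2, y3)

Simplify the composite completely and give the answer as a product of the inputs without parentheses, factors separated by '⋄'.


The h-tree's shape is irrelevant; the y-reading-order decides.
(y4 ⋄ y1) collapses to y4 ⋄ y1
((y4 ⋄ y1) ⋄ y2) collapses to y4 ⋄ y1 ⋄ y2
(((y4 ⋄ y1) ⋄ y2) ⋄ y3) collapses to y4 ⋄ y1 ⋄ y2 ⋄ y3

y4 ⋄ y1 ⋄ y2 ⋄ y3


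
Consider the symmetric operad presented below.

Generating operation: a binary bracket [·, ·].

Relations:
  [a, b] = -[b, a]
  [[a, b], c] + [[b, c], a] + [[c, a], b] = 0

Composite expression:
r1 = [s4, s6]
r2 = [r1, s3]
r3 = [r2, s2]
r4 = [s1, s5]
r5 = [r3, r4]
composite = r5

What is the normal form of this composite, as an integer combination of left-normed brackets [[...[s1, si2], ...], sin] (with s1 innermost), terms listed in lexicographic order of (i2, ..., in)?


-[[[[[s1, s5], s2], s3], s4], s6] + [[[[[s1, s5], s2], s3], s6], s4] + [[[[[s1, s5], s2], s4], s6], s3] - [[[[[s1, s5], s2], s6], s4], s3] + [[[[[s1, s5], s3], s4], s6], s2] - [[[[[s1, s5], s3], s6], s4], s2] - [[[[[s1, s5], s4], s6], s3], s2] + [[[[[s1, s5], s6], s4], s3], s2]

Antisymmetry and Jacobi reduce to s1-anchored left-normed brackets.
Composite bracket: [[[[s4, s6], s3], s2], [s1, s5]]
Full expansion: 32 signed words from ab - ba (2^5 = 32).
Words beginning with s1 determine it all:
  sign of s1s5s2s3s4s6 is -1, so it contributes -[[[[[s1, s5], s2], s3], s4], s6]
  sign of s1s5s2s3s6s4 is +1, so it contributes +[[[[[s1, s5], s2], s3], s6], s4]
  sign of s1s5s2s4s6s3 is +1, so it contributes +[[[[[s1, s5], s2], s4], s6], s3]
  sign of s1s5s2s6s4s3 is -1, so it contributes -[[[[[s1, s5], s2], s6], s4], s3]
  sign of s1s5s3s4s6s2 is +1, so it contributes +[[[[[s1, s5], s3], s4], s6], s2]
  sign of s1s5s3s6s4s2 is -1, so it contributes -[[[[[s1, s5], s3], s6], s4], s2]
  sign of s1s5s4s6s3s2 is -1, so it contributes -[[[[[s1, s5], s4], s6], s3], s2]
  sign of s1s5s6s4s3s2 is +1, so it contributes +[[[[[s1, s5], s6], s4], s3], s2]


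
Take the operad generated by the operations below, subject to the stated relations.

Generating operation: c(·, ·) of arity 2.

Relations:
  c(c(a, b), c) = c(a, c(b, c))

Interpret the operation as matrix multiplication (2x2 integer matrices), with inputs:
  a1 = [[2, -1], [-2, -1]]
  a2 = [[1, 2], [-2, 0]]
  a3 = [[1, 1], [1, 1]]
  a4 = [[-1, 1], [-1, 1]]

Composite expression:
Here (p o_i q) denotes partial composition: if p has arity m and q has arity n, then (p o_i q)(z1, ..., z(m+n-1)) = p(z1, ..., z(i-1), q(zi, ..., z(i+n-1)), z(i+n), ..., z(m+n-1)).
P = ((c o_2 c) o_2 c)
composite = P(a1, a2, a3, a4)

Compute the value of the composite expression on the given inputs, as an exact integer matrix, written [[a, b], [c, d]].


c(a2, a3) = [[3, 3], [-2, -2]]
c(c(a2, a3), a4) = [[-6, 6], [4, -4]]
c(a1, c(c(a2, a3), a4)) = [[-16, 16], [8, -8]]

[[-16, 16], [8, -8]]


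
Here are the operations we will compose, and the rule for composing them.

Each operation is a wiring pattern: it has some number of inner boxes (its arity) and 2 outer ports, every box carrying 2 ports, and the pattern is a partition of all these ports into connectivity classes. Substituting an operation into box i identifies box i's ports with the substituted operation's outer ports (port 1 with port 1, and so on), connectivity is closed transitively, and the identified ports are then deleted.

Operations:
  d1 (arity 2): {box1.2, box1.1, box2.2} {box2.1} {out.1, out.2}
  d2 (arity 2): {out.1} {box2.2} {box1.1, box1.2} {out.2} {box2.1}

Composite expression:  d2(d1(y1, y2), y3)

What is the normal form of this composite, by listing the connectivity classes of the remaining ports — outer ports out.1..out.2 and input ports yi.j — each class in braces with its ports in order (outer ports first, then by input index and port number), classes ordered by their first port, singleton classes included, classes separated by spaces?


Substituting into d2 glues patterns; closure does the rest.
d1 over (y1, y2) gives {out.1, out.2} {y1.1, y1.2, y2.2} {y2.1}, out.j being that stage's outer ports
d2 over (y1, y2, y3) gives {out.1} {out.2} {y1.1, y1.2, y2.2} {y2.1} {y3.1} {y3.2}, out.j being that stage's outer ports

{out.1} {out.2} {y1.1, y1.2, y2.2} {y2.1} {y3.1} {y3.2}


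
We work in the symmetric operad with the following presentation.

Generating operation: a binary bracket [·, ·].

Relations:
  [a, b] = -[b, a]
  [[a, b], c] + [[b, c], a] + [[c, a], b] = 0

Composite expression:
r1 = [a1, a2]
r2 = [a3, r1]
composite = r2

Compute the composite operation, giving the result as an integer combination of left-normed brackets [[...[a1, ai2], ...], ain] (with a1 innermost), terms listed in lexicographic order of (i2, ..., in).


-[[a1, a2], a3]

Expand each bracket as ab - ba; the a1-initial words give the coefficients.
Composite bracket: [a3, [a1, a2]]
Each bracket splits as ab - ba, giving 4 signed words (2^2 = 4).
Keep just the words that open with a1:
  word a1a2a3 has sign -1, contributing -[[a1, a2], a3]


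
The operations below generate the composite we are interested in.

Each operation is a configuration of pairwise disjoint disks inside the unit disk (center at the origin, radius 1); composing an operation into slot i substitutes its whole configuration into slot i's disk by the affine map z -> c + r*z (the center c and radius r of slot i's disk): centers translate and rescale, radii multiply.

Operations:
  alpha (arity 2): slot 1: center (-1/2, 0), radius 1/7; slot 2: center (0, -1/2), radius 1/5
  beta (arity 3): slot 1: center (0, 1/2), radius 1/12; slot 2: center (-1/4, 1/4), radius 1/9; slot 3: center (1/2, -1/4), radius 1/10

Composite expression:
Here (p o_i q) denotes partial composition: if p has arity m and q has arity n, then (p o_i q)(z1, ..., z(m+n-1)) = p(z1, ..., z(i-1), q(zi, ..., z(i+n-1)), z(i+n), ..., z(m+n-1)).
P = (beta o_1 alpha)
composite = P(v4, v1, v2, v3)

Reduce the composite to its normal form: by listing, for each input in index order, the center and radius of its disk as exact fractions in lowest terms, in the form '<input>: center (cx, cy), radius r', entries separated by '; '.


v1: center (0, 11/24), radius 1/60; v2: center (-1/4, 1/4), radius 1/9; v3: center (1/2, -1/4), radius 1/10; v4: center (-1/24, 1/2), radius 1/84

Follow each v-input down from beta: c' goes to c + r*c', radius to r*r'.
tracing v4 down its 2-map path: center (-1/24, 1/2), radius 1/84
tracing v1 down its 2-map path: center (0, 11/24), radius 1/60
tracing v2 down its 1-map path: center (-1/4, 1/4), radius 1/9
tracing v3 down its 1-map path: center (1/2, -1/4), radius 1/10


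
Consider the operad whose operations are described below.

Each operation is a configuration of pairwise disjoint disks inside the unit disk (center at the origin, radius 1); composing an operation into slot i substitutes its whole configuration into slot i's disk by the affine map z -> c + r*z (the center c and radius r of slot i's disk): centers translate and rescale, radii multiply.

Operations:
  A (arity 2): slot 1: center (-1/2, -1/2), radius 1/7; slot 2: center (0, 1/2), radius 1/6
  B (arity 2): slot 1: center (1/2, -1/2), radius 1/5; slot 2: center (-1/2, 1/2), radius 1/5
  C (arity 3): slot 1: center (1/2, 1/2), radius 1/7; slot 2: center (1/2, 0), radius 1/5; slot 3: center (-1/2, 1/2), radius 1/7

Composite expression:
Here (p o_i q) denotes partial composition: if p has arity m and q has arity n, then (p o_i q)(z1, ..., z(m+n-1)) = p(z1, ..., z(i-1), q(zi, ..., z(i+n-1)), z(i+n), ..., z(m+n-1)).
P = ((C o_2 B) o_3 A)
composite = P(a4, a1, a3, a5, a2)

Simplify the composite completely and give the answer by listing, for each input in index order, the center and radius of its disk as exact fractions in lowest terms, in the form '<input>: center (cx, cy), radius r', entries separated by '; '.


Only the slot chain above each a matters under C; compose those maps.
a4 passes through 1 substitution, ending at center (1/2, 1/2), radius 1/7
a1 passes through 2 substitutions, ending at center (3/5, -1/10), radius 1/25
a3 passes through 3 substitutions, ending at center (19/50, 2/25), radius 1/175
a5 passes through 3 substitutions, ending at center (2/5, 3/25), radius 1/150
a2 passes through 1 substitution, ending at center (-1/2, 1/2), radius 1/7

a1: center (3/5, -1/10), radius 1/25; a2: center (-1/2, 1/2), radius 1/7; a3: center (19/50, 2/25), radius 1/175; a4: center (1/2, 1/2), radius 1/7; a5: center (2/5, 3/25), radius 1/150


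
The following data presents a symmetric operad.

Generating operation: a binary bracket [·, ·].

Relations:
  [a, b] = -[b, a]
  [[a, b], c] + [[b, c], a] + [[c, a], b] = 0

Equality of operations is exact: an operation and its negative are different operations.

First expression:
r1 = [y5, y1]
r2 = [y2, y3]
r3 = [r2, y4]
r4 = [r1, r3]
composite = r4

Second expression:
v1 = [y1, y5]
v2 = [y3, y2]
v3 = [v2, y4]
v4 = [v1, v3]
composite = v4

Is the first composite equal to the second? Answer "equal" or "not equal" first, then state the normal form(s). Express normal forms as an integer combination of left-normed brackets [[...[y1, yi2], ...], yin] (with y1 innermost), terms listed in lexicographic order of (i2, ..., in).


Normal form of the first expression: -[[[[y1, y5], y2], y3], y4] + [[[[y1, y5], y3], y2], y4] + [[[[y1, y5], y4], y2], y3] - [[[[y1, y5], y4], y3], y2]
Normal form of the second expression: -[[[[y1, y5], y2], y3], y4] + [[[[y1, y5], y3], y2], y4] + [[[[y1, y5], y4], y2], y3] - [[[[y1, y5], y4], y3], y2]
The forms coincide; equal.

equal: each reduces to -[[[[y1, y5], y2], y3], y4] + [[[[y1, y5], y3], y2], y4] + [[[[y1, y5], y4], y2], y3] - [[[[y1, y5], y4], y3], y2]


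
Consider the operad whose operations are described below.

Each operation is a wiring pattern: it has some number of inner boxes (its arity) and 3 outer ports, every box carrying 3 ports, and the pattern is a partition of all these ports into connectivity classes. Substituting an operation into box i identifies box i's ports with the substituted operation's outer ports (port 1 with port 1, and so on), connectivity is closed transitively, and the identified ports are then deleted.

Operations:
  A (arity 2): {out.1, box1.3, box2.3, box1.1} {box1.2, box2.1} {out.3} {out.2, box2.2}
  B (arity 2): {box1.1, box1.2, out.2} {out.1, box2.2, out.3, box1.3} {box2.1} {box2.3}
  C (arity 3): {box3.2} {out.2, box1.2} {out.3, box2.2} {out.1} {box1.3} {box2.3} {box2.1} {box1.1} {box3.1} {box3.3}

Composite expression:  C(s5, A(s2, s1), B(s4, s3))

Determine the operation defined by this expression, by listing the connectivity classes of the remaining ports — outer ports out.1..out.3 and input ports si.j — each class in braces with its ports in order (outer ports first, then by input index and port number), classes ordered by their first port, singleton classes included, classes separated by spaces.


{out.1} {out.2, s5.2} {out.3, s1.2} {s1.1, s2.2} {s1.3, s2.1, s2.3} {s3.1} {s3.2, s4.3} {s3.3} {s4.1, s4.2} {s5.1} {s5.3}

Treat the ports identified at C as solder joints: merge, then drop.
stage A: inputs (s2, s1), connectivity {out.1, s1.3, s2.1, s2.3} {out.2, s1.2} {out.3} {s1.1, s2.2}, out.j its boundary
stage B: inputs (s4, s3), connectivity {out.1, out.3, s3.2, s4.3} {out.2, s4.1, s4.2} {s3.1} {s3.3}, out.j its boundary
stage C: inputs (s5, s2, s1, s4, s3), connectivity {out.1} {out.2, s5.2} {out.3, s1.2} {s1.1, s2.2} {s1.3, s2.1, s2.3} {s3.1} {s3.2, s4.3} {s3.3} {s4.1, s4.2} {s5.1} {s5.3}, out.j its boundary


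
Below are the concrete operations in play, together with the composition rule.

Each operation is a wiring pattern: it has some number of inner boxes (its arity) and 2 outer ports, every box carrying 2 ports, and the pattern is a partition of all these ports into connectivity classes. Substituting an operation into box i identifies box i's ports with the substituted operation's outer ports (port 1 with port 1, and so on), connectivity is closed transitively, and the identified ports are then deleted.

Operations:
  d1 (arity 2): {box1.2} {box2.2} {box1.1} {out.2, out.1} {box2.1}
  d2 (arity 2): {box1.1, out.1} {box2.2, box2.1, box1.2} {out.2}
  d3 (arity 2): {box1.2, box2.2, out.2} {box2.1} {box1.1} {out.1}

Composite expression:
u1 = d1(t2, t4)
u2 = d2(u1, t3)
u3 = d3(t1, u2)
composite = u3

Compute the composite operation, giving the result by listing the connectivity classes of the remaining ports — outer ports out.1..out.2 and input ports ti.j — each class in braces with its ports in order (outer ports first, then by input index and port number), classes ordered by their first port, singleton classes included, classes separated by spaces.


{out.1} {out.2, t1.2} {t1.1} {t2.1} {t2.2} {t3.1, t3.2} {t4.1} {t4.2}


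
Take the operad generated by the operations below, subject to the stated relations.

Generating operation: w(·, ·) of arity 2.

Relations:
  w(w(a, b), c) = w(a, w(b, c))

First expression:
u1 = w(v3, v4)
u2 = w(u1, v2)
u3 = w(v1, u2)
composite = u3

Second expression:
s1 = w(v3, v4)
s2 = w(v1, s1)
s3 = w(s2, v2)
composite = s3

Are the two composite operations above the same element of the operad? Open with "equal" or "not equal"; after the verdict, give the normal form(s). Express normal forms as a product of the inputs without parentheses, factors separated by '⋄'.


equal; the common form is v1 ⋄ v3 ⋄ v4 ⋄ v2

The first composite normalizes to v1 ⋄ v3 ⋄ v4 ⋄ v2
The second composite normalizes to v1 ⋄ v3 ⋄ v4 ⋄ v2
Identical normal forms: equal.


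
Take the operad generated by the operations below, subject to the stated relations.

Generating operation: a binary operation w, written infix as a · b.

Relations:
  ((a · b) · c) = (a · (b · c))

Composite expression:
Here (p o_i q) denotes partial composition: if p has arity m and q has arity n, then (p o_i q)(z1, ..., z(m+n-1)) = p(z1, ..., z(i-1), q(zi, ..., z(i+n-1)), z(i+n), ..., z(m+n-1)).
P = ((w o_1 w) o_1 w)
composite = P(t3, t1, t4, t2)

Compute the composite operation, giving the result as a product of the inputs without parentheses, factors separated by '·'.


t3 · t1 · t4 · t2

All parenthesizations of w agree; list the t-inputs left to right.
(t3 · t1) collapses to t3 · t1
((t3 · t1) · t4) collapses to t3 · t1 · t4
(((t3 · t1) · t4) · t2) collapses to t3 · t1 · t4 · t2


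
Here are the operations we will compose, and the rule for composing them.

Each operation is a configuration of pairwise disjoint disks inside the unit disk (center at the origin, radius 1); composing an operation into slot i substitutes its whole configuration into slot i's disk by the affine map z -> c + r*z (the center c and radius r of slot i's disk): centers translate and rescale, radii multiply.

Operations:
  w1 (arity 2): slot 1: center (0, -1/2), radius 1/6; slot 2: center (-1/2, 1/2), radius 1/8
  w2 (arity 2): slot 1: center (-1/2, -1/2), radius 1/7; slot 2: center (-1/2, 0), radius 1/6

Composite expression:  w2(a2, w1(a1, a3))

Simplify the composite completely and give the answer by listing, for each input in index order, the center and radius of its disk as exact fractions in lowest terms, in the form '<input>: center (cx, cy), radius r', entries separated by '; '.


a1: center (-1/2, -1/12), radius 1/36; a2: center (-1/2, -1/2), radius 1/7; a3: center (-7/12, 1/12), radius 1/48

Below w2, radii multiply path by path; the a-disk centers shift.
a2 passes through 1 substitution, ending at center (-1/2, -1/2), radius 1/7
a1 passes through 2 substitutions, ending at center (-1/2, -1/12), radius 1/36
a3 passes through 2 substitutions, ending at center (-7/12, 1/12), radius 1/48


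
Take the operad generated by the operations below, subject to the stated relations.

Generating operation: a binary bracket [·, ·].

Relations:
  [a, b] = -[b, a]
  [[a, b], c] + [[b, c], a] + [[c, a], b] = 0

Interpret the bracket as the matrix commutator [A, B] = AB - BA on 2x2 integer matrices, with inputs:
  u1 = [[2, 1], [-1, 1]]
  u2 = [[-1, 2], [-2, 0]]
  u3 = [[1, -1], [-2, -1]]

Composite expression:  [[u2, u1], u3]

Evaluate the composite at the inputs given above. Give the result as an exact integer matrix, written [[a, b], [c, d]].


[u2, u1] = [[0, -3], [-3, 0]]
[[u2, u1], u3] = [[3, 6], [-6, -3]]

[[3, 6], [-6, -3]]


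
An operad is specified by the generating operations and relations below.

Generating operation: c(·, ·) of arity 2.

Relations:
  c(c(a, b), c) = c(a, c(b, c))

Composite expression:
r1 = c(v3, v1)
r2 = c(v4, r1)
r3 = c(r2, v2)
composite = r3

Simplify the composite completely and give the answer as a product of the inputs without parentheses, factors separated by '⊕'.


v4 ⊕ v3 ⊕ v1 ⊕ v2

All parenthesizations of c agree; list the v-inputs left to right.
c(v3, v1) linearizes to v3 ⊕ v1
c(v4, c(v3, v1)) linearizes to v4 ⊕ v3 ⊕ v1
c(c(v4, c(v3, v1)), v2) linearizes to v4 ⊕ v3 ⊕ v1 ⊕ v2


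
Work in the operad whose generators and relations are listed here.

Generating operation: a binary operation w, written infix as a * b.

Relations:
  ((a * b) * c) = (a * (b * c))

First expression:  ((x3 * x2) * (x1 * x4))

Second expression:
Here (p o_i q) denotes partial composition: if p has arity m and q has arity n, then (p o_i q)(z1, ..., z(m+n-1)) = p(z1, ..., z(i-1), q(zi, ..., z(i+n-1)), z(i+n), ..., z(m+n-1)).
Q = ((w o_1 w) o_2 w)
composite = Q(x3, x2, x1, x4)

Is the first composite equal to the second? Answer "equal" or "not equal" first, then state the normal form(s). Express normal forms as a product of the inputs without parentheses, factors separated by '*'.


Normal form of the first expression: x3 * x2 * x1 * x4
Normal form of the second expression: x3 * x2 * x1 * x4
One common form — equal.

equal; both compose to x3 * x2 * x1 * x4


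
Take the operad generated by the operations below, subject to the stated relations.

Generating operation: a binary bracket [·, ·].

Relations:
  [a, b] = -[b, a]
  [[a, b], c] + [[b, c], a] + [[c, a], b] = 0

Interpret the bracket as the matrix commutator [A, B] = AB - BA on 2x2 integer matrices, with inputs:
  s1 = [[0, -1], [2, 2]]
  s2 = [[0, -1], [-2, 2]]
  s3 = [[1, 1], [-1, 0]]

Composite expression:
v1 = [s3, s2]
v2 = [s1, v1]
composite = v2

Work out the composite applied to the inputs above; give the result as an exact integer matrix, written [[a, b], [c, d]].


[[-6, -8], [-4, 6]]


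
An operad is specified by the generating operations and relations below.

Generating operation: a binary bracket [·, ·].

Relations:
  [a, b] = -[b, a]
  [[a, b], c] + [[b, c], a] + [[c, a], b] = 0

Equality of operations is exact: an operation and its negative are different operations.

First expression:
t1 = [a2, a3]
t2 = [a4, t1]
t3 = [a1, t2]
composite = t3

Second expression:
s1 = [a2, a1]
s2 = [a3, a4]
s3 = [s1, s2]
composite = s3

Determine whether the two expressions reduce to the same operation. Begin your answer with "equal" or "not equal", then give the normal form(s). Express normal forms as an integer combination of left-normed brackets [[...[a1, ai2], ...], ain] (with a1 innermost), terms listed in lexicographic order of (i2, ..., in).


not equal — first -[[[a1, a2], a3], a4] + [[[a1, a3], a2], a4] + [[[a1, a4], a2], a3] - [[[a1, a4], a3], a2], second -[[[a1, a2], a3], a4] + [[[a1, a2], a4], a3]

The first expression reduces to -[[[a1, a2], a3], a4] + [[[a1, a3], a2], a4] + [[[a1, a4], a2], a3] - [[[a1, a4], a3], a2]
The second expression reduces to -[[[a1, a2], a3], a4] + [[[a1, a2], a4], a3]
The normal forms differ: not equal.


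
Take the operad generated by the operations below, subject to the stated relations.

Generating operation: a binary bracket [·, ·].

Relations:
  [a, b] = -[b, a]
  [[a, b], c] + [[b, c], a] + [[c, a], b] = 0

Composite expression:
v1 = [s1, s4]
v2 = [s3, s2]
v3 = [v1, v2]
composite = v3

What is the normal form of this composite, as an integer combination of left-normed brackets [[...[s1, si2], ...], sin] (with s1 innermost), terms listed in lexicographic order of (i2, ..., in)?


-[[[s1, s4], s2], s3] + [[[s1, s4], s3], s2]

Left-normed coefficients sit on the s1-initial expansion words.
Composite bracket: [[s1, s4], [s3, s2]]
Expanding via [a, b] = ab - ba: 8 signed words (2^3 = 8).
Keep just the words that open with s1:
  from s1s4s2s3, sign -1: term -[[[s1, s4], s2], s3]
  from s1s4s3s2, sign +1: term +[[[s1, s4], s3], s2]


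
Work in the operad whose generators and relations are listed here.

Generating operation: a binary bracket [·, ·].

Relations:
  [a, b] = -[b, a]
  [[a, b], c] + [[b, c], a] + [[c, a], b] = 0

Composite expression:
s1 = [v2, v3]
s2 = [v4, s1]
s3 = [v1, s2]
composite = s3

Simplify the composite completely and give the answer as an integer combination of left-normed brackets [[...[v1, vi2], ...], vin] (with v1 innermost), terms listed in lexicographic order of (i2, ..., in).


Skip Jacobi rewriting: expand, keep v1-initial words, read off terms.
Composite bracket: [v1, [v4, [v2, v3]]]
Full expansion: 8 signed words from ab - ba (2^3 = 8).
Collect the words opening with v1:
  from v1v2v3v4, sign -1: term -[[[v1, v2], v3], v4]
  from v1v3v2v4, sign +1: term +[[[v1, v3], v2], v4]
  from v1v4v2v3, sign +1: term +[[[v1, v4], v2], v3]
  from v1v4v3v2, sign -1: term -[[[v1, v4], v3], v2]

-[[[v1, v2], v3], v4] + [[[v1, v3], v2], v4] + [[[v1, v4], v2], v3] - [[[v1, v4], v3], v2]


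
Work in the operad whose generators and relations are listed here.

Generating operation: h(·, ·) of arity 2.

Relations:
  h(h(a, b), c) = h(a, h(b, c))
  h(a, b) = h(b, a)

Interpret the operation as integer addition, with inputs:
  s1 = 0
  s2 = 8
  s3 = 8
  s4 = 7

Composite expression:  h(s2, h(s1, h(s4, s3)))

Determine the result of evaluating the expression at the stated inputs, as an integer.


23

h(s4, s3) = 15
h(s1, h(s4, s3)) = 15
h(s2, h(s1, h(s4, s3))) = 23


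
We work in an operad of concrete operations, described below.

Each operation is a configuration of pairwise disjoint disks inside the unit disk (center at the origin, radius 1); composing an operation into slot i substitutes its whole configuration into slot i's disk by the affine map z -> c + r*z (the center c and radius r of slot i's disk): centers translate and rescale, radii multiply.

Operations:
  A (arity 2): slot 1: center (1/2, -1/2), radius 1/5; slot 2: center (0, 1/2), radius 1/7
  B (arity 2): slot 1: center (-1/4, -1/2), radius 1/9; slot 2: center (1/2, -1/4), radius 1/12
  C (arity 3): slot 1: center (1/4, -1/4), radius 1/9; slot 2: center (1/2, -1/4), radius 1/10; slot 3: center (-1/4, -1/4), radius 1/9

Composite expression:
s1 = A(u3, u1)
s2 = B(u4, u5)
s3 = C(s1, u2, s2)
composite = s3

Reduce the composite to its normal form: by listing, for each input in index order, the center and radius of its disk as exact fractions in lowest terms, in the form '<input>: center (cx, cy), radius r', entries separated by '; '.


u1: center (1/4, -7/36), radius 1/63; u2: center (1/2, -1/4), radius 1/10; u3: center (11/36, -11/36), radius 1/45; u4: center (-5/18, -11/36), radius 1/81; u5: center (-7/36, -5/18), radius 1/108

Each u-disk chains the slot maps above it in C; radii multiply.
tracing u3 down its 2-map path: center (11/36, -11/36), radius 1/45
tracing u1 down its 2-map path: center (1/4, -7/36), radius 1/63
tracing u2 down its 1-map path: center (1/2, -1/4), radius 1/10
tracing u4 down its 2-map path: center (-5/18, -11/36), radius 1/81
tracing u5 down its 2-map path: center (-7/36, -5/18), radius 1/108


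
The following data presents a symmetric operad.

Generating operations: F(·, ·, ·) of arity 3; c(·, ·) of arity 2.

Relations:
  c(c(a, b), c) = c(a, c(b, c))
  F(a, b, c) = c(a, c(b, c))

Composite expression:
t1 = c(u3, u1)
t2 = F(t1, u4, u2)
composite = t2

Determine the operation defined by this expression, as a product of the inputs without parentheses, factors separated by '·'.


Under associativity of F, the answer is the u's in reading order.
c(u3, u1) linearizes to u3 · u1
F(c(u3, u1), u4, u2) linearizes to u3 · u1 · u4 · u2

u3 · u1 · u4 · u2


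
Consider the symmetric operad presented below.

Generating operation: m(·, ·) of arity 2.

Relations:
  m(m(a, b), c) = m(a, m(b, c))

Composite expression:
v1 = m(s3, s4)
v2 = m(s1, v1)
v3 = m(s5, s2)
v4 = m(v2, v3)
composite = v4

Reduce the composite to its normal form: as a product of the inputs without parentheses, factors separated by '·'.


s1 · s3 · s4 · s5 · s2


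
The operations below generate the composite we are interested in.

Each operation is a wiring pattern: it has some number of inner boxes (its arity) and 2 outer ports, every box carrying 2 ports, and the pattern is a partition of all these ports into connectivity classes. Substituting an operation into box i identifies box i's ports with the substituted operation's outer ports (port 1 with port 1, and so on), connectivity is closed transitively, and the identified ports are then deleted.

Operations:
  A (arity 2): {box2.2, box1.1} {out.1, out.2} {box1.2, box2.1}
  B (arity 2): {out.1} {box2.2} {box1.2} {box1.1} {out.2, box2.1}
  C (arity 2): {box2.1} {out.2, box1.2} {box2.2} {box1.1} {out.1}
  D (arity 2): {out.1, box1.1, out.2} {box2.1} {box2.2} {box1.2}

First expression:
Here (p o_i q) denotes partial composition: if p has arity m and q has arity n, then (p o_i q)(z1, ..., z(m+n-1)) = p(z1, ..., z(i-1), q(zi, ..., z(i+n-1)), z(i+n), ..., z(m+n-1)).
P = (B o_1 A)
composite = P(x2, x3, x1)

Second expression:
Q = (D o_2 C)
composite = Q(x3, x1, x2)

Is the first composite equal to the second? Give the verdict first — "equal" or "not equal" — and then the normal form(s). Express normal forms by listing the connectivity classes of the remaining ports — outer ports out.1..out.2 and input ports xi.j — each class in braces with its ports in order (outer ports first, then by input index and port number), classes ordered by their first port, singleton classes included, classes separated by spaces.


not equal: they reduce to {out.1} {out.2, x1.1} {x1.2} {x2.1, x3.2} {x2.2, x3.1} and {out.1, out.2, x3.1} {x1.1} {x1.2} {x2.1} {x2.2} {x3.2}

In normal form, the first expression is {out.1} {out.2, x1.1} {x1.2} {x2.1, x3.2} {x2.2, x3.1}
In normal form, the second expression is {out.1, out.2, x3.1} {x1.1} {x1.2} {x2.1} {x2.2} {x3.2}
They disagree, so not equal.


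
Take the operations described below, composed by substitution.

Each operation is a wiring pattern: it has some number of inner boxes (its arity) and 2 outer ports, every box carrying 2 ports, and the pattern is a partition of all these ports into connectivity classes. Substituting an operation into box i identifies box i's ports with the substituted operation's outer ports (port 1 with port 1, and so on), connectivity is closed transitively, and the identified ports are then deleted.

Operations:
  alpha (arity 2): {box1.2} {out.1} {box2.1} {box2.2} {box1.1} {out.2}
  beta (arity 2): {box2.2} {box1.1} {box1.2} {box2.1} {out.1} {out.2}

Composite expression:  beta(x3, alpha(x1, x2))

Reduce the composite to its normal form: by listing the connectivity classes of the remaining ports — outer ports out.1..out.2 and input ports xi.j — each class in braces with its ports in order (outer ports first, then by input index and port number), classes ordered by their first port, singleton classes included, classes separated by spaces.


{out.1} {out.2} {x1.1} {x1.2} {x2.1} {x2.2} {x3.1} {x3.2}

Two ports join when wires chain via beta-identified ports.
alpha over (x1, x2) gives {out.1} {out.2} {x1.1} {x1.2} {x2.1} {x2.2}, out.j being that stage's outer ports
beta over (x3, x1, x2) gives {out.1} {out.2} {x1.1} {x1.2} {x2.1} {x2.2} {x3.1} {x3.2}, out.j being that stage's outer ports


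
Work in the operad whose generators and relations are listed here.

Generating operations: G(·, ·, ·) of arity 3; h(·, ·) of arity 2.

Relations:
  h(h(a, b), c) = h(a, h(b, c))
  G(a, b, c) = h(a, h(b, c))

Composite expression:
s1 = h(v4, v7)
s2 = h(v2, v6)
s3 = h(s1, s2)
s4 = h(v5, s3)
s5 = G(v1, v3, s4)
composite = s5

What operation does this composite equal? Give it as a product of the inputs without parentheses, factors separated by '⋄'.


v1 ⋄ v3 ⋄ v5 ⋄ v4 ⋄ v7 ⋄ v2 ⋄ v6

All parenthesizations of G agree; list the v-inputs left to right.
h(v4, v7) unparenthesizes to v4 ⋄ v7
h(v2, v6) unparenthesizes to v2 ⋄ v6
h(h(v4, v7), h(v2, v6)) unparenthesizes to v4 ⋄ v7 ⋄ v2 ⋄ v6
h(v5, h(h(v4, v7), h(v2, v6))) unparenthesizes to v5 ⋄ v4 ⋄ v7 ⋄ v2 ⋄ v6
G(v1, v3, h(v5, h(h(v4, v7), h(v2, v6)))) unparenthesizes to v1 ⋄ v3 ⋄ v5 ⋄ v4 ⋄ v7 ⋄ v2 ⋄ v6


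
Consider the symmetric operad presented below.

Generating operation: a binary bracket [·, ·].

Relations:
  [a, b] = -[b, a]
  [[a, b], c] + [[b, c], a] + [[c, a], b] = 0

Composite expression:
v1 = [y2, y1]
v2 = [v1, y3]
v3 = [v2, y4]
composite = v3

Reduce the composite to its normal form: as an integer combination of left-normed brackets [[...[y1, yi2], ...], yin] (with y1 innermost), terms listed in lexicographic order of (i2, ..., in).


-[[[y1, y2], y3], y4]


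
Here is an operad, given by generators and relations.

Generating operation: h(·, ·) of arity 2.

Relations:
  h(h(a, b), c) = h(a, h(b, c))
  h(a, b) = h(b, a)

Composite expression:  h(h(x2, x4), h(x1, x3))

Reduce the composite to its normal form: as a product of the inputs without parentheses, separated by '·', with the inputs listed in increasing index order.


x1 · x2 · x3 · x4

Key point: h commutes, so take the x-inputs in any fixed order.
h(x2, x4) spells out as x2 · x4
h(x1, x3) spells out as x1 · x3
h(h(x2, x4), h(x1, x3)) spells out as x2 · x4 · x1 · x3
commutativity sorts the factors: x1 · x2 · x3 · x4


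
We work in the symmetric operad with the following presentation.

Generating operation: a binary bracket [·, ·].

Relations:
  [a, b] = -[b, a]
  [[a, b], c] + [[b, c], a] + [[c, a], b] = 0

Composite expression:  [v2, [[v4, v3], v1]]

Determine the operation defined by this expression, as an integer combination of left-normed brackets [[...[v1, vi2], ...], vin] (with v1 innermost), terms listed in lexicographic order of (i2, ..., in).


-[[[v1, v3], v4], v2] + [[[v1, v4], v3], v2]

Skip Jacobi rewriting: expand, keep v1-initial words, read off terms.
Composite bracket: [v2, [[v4, v3], v1]]
Under [a, b] = ab - ba we get 8 signed associative words (2^3 = 8).
Keep just the words that open with v1:
  word v1v3v4v2 has sign -1, contributing -[[[v1, v3], v4], v2]
  word v1v4v3v2 has sign +1, contributing +[[[v1, v4], v3], v2]


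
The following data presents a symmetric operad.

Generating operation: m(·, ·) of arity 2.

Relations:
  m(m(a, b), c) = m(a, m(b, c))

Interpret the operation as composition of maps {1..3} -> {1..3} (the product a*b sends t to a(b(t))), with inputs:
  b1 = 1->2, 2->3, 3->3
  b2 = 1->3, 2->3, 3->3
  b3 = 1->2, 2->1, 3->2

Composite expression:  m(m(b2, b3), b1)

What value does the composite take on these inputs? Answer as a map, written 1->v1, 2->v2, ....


m(b2, b3) = 1->3, 2->3, 3->3
m(m(b2, b3), b1) = 1->3, 2->3, 3->3

1->3, 2->3, 3->3


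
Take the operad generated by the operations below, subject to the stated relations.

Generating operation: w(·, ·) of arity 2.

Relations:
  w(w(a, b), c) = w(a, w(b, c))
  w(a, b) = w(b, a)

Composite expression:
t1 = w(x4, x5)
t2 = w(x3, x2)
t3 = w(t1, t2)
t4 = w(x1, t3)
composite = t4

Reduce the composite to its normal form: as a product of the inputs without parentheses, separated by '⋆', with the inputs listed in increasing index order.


x1 ⋆ x2 ⋆ x3 ⋆ x4 ⋆ x5

Shape and order are irrelevant to w; the x-input set decides.
w(x4, x5) collapses to x4 ⋆ x5
w(x3, x2) collapses to x3 ⋆ x2
w(w(x4, x5), w(x3, x2)) collapses to x4 ⋆ x5 ⋆ x3 ⋆ x2
w(x1, w(w(x4, x5), w(x3, x2))) collapses to x1 ⋆ x4 ⋆ x5 ⋆ x3 ⋆ x2
reordering the factors by index: x1 ⋆ x2 ⋆ x3 ⋆ x4 ⋆ x5


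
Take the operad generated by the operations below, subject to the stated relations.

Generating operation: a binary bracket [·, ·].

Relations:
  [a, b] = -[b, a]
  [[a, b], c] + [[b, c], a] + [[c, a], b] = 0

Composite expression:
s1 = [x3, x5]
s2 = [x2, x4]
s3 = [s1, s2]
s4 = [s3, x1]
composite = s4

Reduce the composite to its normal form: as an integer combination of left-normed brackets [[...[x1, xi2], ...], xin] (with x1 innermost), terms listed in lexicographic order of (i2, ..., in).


[[[[x1, x2], x4], x3], x5] - [[[[x1, x2], x4], x5], x3] - [[[[x1, x3], x5], x2], x4] + [[[[x1, x3], x5], x4], x2] - [[[[x1, x4], x2], x3], x5] + [[[[x1, x4], x2], x5], x3] + [[[[x1, x5], x3], x2], x4] - [[[[x1, x5], x3], x4], x2]

Antisymmetry and Jacobi reduce to x1-anchored left-normed brackets.
Composite bracket: [[[x3, x5], [x2, x4]], x1]
Full expansion: 16 signed words from ab - ba (2^4 = 16).
Coefficients come from the x1-initial words:
  sign of x1x2x4x3x5 is +1, so it contributes +[[[[x1, x2], x4], x3], x5]
  sign of x1x2x4x5x3 is -1, so it contributes -[[[[x1, x2], x4], x5], x3]
  sign of x1x3x5x2x4 is -1, so it contributes -[[[[x1, x3], x5], x2], x4]
  sign of x1x3x5x4x2 is +1, so it contributes +[[[[x1, x3], x5], x4], x2]
  sign of x1x4x2x3x5 is -1, so it contributes -[[[[x1, x4], x2], x3], x5]
  sign of x1x4x2x5x3 is +1, so it contributes +[[[[x1, x4], x2], x5], x3]
  sign of x1x5x3x2x4 is +1, so it contributes +[[[[x1, x5], x3], x2], x4]
  sign of x1x5x3x4x2 is -1, so it contributes -[[[[x1, x5], x3], x4], x2]
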